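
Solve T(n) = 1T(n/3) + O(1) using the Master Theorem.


a=1, b=3, c=0. log_3(1)=0 = c=0. Case 2: O(n^c log n) = O(log n)
Complexity: O(log n)


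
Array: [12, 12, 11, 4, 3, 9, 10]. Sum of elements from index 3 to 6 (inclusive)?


Prefix sums: [0, 12, 24, 35, 39, 42, 51, 61]
Sum[3..6] = prefix[7] - prefix[3] = 61 - 35 = 26


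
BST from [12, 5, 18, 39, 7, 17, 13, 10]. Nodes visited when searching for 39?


BST root = 12
Search for 39: compare at each node
Path: [12, 18, 39]


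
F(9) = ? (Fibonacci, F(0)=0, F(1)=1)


F(n)=F(n-1)+F(n-2)
...F(7)=13, F(8)=21, F(9)=34


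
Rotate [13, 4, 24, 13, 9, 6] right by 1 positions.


Right rotate by 1: [6, 13, 4, 24, 13, 9]


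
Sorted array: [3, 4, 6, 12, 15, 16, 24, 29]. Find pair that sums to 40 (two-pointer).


Two pointers: lo=0, hi=7
Found pair: (16, 24) summing to 40


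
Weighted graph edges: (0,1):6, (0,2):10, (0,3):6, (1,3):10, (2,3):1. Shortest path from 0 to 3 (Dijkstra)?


Dijkstra from 0:
Distances: {0: 0, 1: 6, 2: 7, 3: 6}
Shortest distance to 3 = 6, path = [0, 3]


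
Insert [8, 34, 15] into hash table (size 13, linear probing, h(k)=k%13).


Insertions: 8->slot 8; 34->slot 9; 15->slot 2
Table: [None, None, 15, None, None, None, None, None, 8, 34, None, None, None]


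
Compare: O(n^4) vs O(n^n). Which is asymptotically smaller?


quartic grows slower than n^n
O(n^4) is asymptotically smaller; O(n^n) grows faster


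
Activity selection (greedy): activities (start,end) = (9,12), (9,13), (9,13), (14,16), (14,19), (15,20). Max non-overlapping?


Greedy: pick earliest-ending, then skip overlaps.
Selected (2 activities): [(9, 12), (14, 16)]


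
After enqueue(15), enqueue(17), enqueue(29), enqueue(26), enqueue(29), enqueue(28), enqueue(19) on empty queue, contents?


enqueue(15) -> [15]
enqueue(17) -> [15, 17]
enqueue(29) -> [15, 17, 29]
enqueue(26) -> [15, 17, 29, 26]
enqueue(29) -> [15, 17, 29, 26, 29]
enqueue(28) -> [15, 17, 29, 26, 29, 28]
enqueue(19) -> [15, 17, 29, 26, 29, 28, 19]
Final queue (front to back): [15, 17, 29, 26, 29, 28, 19]


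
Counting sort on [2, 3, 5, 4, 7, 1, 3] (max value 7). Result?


Count array: [0, 1, 1, 2, 1, 1, 0, 1]
Reconstruct: [1, 2, 3, 3, 4, 5, 7]


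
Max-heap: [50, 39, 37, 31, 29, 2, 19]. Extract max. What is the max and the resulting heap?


Max = 50
Replace root with last, heapify down
Resulting heap: [39, 31, 37, 19, 29, 2]


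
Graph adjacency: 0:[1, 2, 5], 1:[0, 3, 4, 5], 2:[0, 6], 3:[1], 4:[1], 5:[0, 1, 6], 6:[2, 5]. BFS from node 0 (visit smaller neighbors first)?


BFS queue: start with [0]
Visit order: [0, 1, 2, 5, 3, 4, 6]


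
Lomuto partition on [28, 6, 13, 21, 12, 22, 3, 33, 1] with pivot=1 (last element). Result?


Elements <= 1 go left of pivot.
Result: [1, 6, 13, 21, 12, 22, 3, 33, 28], pivot at index 0


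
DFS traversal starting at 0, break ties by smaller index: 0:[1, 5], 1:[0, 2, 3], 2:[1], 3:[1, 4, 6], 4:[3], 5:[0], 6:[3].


DFS stack-based: start with [0]
Visit order: [0, 1, 2, 3, 4, 6, 5]


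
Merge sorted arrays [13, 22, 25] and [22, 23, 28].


Compare heads, take smaller each step.
Merged: [13, 22, 22, 23, 25, 28]


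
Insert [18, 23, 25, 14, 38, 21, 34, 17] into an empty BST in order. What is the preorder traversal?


Root = 18; build tree by BST insertion.
Preorder traversal: [18, 14, 17, 23, 21, 25, 38, 34]


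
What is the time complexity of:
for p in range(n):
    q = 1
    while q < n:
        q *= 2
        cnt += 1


Per nesting level: O(n) * O(log n) = O(n log n)
Complexity: O(n log n)


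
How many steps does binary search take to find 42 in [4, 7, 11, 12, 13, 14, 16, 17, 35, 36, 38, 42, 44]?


Search for 42:
[0,12] mid=6 arr[6]=16
[7,12] mid=9 arr[9]=36
[10,12] mid=11 arr[11]=42
Total: 3 comparisons


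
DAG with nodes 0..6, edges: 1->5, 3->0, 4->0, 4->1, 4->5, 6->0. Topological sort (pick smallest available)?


Kahn's algorithm, process smallest node first
Order: [2, 3, 4, 1, 5, 6, 0]


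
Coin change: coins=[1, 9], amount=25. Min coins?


dp[0]=0; dp[i]=1+min(dp[i-c] for c in coins)
...dp[20]=4, dp[21]=5, dp[22]=6, dp[23]=7, dp[24]=8, dp[25]=9
Minimum coins for 25 = 9


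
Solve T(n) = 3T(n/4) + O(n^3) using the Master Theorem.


a=3, b=4, c=3. log_4(3)=0.792 < c=3. Case 3: O(n^c) = O(n^3)
Complexity: O(n^3)


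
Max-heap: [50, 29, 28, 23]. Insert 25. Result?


Append 25: [50, 29, 28, 23, 25]
Bubble up: no swaps needed
Result: [50, 29, 28, 23, 25]


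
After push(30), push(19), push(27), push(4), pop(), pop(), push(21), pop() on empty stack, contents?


push(30) -> [30]
push(19) -> [30, 19]
push(27) -> [30, 19, 27]
push(4) -> [30, 19, 27, 4]
pop() returns 4 -> [30, 19, 27]
pop() returns 27 -> [30, 19]
push(21) -> [30, 19, 21]
pop() returns 21 -> [30, 19]
Final stack (bottom to top): [30, 19]


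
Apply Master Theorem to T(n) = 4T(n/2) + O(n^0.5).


a=4, b=2, c=0.5. log_2(4)=2 > c=0.5. Case 1: O(n^log_b(a)) = O(n^2)
Complexity: O(n^2)


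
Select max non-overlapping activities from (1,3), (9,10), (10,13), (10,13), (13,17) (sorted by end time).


Greedy: pick earliest-ending, then skip overlaps.
Selected (4 activities): [(1, 3), (9, 10), (10, 13), (13, 17)]


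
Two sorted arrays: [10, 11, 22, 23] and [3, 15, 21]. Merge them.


Compare heads, take smaller each step.
Merged: [3, 10, 11, 15, 21, 22, 23]


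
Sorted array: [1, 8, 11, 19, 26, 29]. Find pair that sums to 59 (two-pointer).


Two pointers: lo=0, hi=5
No pair sums to 59


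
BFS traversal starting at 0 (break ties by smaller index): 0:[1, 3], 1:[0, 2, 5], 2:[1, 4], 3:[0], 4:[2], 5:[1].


BFS queue: start with [0]
Visit order: [0, 1, 3, 2, 5, 4]


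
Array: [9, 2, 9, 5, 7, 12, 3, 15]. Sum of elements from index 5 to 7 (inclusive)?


Prefix sums: [0, 9, 11, 20, 25, 32, 44, 47, 62]
Sum[5..7] = prefix[8] - prefix[5] = 62 - 32 = 30


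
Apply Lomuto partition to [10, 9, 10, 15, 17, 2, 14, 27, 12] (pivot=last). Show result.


Elements <= 12 go left of pivot.
Result: [10, 9, 10, 2, 12, 15, 14, 27, 17], pivot at index 4


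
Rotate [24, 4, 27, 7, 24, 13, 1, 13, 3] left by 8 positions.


Left rotate by 8: [3, 24, 4, 27, 7, 24, 13, 1, 13]


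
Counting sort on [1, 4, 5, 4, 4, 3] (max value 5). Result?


Count array: [0, 1, 0, 1, 3, 1]
Reconstruct: [1, 3, 4, 4, 4, 5]


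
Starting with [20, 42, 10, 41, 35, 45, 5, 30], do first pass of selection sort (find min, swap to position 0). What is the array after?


After one pass: [5, 42, 10, 41, 35, 45, 20, 30]


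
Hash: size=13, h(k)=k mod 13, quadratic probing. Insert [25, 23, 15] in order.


Insertions: 25->slot 12; 23->slot 10; 15->slot 2
Table: [None, None, 15, None, None, None, None, None, None, None, 23, None, 25]


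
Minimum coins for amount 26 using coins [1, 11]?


dp[0]=0; dp[i]=1+min(dp[i-c] for c in coins)
...dp[21]=11, dp[22]=2, dp[23]=3, dp[24]=4, dp[25]=5, dp[26]=6
Minimum coins for 26 = 6


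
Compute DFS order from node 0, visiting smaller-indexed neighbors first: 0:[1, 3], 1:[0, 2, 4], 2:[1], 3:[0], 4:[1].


DFS stack-based: start with [0]
Visit order: [0, 1, 2, 4, 3]


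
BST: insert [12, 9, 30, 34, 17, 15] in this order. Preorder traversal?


Root = 12; build tree by BST insertion.
Preorder traversal: [12, 9, 30, 17, 15, 34]


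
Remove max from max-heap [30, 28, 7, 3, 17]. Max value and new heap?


Max = 30
Replace root with last, heapify down
Resulting heap: [28, 17, 7, 3]


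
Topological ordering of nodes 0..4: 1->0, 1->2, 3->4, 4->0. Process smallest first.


Kahn's algorithm, process smallest node first
Order: [1, 2, 3, 4, 0]


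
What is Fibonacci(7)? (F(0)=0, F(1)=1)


F(n)=F(n-1)+F(n-2)
...F(5)=5, F(6)=8, F(7)=13


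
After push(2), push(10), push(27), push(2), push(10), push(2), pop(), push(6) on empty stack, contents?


push(2) -> [2]
push(10) -> [2, 10]
push(27) -> [2, 10, 27]
push(2) -> [2, 10, 27, 2]
push(10) -> [2, 10, 27, 2, 10]
push(2) -> [2, 10, 27, 2, 10, 2]
pop() returns 2 -> [2, 10, 27, 2, 10]
push(6) -> [2, 10, 27, 2, 10, 6]
Final stack (bottom to top): [2, 10, 27, 2, 10, 6]


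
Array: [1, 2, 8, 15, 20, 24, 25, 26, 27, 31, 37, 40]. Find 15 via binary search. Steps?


Search for 15:
[0,11] mid=5 arr[5]=24
[0,4] mid=2 arr[2]=8
[3,4] mid=3 arr[3]=15
Total: 3 comparisons


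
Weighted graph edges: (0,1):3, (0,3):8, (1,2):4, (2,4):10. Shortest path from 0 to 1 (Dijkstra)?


Dijkstra from 0:
Distances: {0: 0, 1: 3, 2: 7, 3: 8, 4: 17}
Shortest distance to 1 = 3, path = [0, 1]


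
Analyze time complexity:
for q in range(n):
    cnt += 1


Per nesting level: O(n) = O(n)
Complexity: O(n)


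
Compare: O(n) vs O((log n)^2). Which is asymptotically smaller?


polylogarithmic grows slower than linear
O((log n)^2) is asymptotically smaller; O(n) grows faster


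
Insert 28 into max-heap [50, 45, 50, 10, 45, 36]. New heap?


Append 28: [50, 45, 50, 10, 45, 36, 28]
Bubble up: no swaps needed
Result: [50, 45, 50, 10, 45, 36, 28]


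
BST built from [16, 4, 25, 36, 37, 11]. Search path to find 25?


BST root = 16
Search for 25: compare at each node
Path: [16, 25]


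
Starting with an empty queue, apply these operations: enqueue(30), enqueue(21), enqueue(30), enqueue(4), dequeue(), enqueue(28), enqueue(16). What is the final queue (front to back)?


enqueue(30) -> [30]
enqueue(21) -> [30, 21]
enqueue(30) -> [30, 21, 30]
enqueue(4) -> [30, 21, 30, 4]
dequeue() returns 30 -> [21, 30, 4]
enqueue(28) -> [21, 30, 4, 28]
enqueue(16) -> [21, 30, 4, 28, 16]
Final queue (front to back): [21, 30, 4, 28, 16]


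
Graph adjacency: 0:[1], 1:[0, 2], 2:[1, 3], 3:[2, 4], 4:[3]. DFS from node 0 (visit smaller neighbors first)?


DFS stack-based: start with [0]
Visit order: [0, 1, 2, 3, 4]


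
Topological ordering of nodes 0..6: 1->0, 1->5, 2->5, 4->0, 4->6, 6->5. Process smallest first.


Kahn's algorithm, process smallest node first
Order: [1, 2, 3, 4, 0, 6, 5]


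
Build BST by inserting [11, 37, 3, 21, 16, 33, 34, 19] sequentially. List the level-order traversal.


Root = 11; build tree by BST insertion.
Level-Order traversal: [11, 3, 37, 21, 16, 33, 19, 34]


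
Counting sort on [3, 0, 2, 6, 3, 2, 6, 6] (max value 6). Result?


Count array: [1, 0, 2, 2, 0, 0, 3]
Reconstruct: [0, 2, 2, 3, 3, 6, 6, 6]


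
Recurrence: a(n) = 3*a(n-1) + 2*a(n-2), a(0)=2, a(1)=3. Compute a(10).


Build bottom-up:
...a(8)=25889, a(9)=92205, a(10)=3*92205+2*25889=328393


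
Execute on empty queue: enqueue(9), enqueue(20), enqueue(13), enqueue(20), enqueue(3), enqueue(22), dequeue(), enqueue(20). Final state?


enqueue(9) -> [9]
enqueue(20) -> [9, 20]
enqueue(13) -> [9, 20, 13]
enqueue(20) -> [9, 20, 13, 20]
enqueue(3) -> [9, 20, 13, 20, 3]
enqueue(22) -> [9, 20, 13, 20, 3, 22]
dequeue() returns 9 -> [20, 13, 20, 3, 22]
enqueue(20) -> [20, 13, 20, 3, 22, 20]
Final queue (front to back): [20, 13, 20, 3, 22, 20]


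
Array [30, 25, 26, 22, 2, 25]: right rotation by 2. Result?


Right rotate by 2: [2, 25, 30, 25, 26, 22]


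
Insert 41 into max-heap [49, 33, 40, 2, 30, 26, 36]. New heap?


Append 41: [49, 33, 40, 2, 30, 26, 36, 41]
Bubble up: swap idx 7(41) with idx 3(2); swap idx 3(41) with idx 1(33)
Result: [49, 41, 40, 33, 30, 26, 36, 2]


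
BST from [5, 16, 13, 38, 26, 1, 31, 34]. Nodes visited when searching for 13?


BST root = 5
Search for 13: compare at each node
Path: [5, 16, 13]


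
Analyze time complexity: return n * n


Analysis: constant-time operation, no loop
Complexity: O(1)


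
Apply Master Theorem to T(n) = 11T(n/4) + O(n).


a=11, b=4, c=1. log_4(11)=1.730 > c=1. Case 1: O(n^log_b(a)) = O(n^1.730)
Complexity: O(n^1.730)


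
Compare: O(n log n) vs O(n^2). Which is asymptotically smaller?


linearithmic grows slower than quadratic
O(n log n) is asymptotically smaller; O(n^2) grows faster


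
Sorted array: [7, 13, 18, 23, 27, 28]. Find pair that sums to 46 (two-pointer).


Two pointers: lo=0, hi=5
Found pair: (18, 28) summing to 46


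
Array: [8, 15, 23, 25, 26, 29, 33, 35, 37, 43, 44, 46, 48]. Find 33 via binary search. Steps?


Search for 33:
[0,12] mid=6 arr[6]=33
Total: 1 comparisons


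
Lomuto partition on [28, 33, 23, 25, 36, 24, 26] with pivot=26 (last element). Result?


Elements <= 26 go left of pivot.
Result: [23, 25, 24, 26, 36, 28, 33], pivot at index 3


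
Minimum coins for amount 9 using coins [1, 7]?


dp[0]=0; dp[i]=1+min(dp[i-c] for c in coins)
...dp[4]=4, dp[5]=5, dp[6]=6, dp[7]=1, dp[8]=2, dp[9]=3
Minimum coins for 9 = 3


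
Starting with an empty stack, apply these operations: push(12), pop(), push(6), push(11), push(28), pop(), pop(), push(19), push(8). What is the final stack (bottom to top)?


push(12) -> [12]
pop() returns 12 -> []
push(6) -> [6]
push(11) -> [6, 11]
push(28) -> [6, 11, 28]
pop() returns 28 -> [6, 11]
pop() returns 11 -> [6]
push(19) -> [6, 19]
push(8) -> [6, 19, 8]
Final stack (bottom to top): [6, 19, 8]


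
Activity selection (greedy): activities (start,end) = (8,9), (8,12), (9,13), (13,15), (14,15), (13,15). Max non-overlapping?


Greedy: pick earliest-ending, then skip overlaps.
Selected (3 activities): [(8, 9), (9, 13), (13, 15)]


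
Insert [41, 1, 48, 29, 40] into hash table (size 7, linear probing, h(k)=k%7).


Insertions: 41->slot 6; 1->slot 1; 48->slot 0; 29->slot 2; 40->slot 5
Table: [48, 1, 29, None, None, 40, 41]


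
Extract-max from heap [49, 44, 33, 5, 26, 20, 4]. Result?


Max = 49
Replace root with last, heapify down
Resulting heap: [44, 26, 33, 5, 4, 20]


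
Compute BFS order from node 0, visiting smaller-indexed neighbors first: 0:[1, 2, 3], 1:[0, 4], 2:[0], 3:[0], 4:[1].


BFS queue: start with [0]
Visit order: [0, 1, 2, 3, 4]


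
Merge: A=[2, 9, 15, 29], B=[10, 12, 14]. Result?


Compare heads, take smaller each step.
Merged: [2, 9, 10, 12, 14, 15, 29]


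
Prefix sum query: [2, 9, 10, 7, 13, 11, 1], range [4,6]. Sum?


Prefix sums: [0, 2, 11, 21, 28, 41, 52, 53]
Sum[4..6] = prefix[7] - prefix[4] = 53 - 28 = 25


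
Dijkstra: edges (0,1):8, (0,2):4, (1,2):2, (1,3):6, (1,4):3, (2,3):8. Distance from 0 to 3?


Dijkstra from 0:
Distances: {0: 0, 1: 6, 2: 4, 3: 12, 4: 9}
Shortest distance to 3 = 12, path = [0, 2, 3]


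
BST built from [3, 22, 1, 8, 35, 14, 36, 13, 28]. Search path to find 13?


BST root = 3
Search for 13: compare at each node
Path: [3, 22, 8, 14, 13]


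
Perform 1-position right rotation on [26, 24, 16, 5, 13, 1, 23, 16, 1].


Right rotate by 1: [1, 26, 24, 16, 5, 13, 1, 23, 16]


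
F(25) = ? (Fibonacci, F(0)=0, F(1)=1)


F(n)=F(n-1)+F(n-2)
...F(23)=28657, F(24)=46368, F(25)=75025


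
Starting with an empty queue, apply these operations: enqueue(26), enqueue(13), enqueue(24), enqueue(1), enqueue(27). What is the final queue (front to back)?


enqueue(26) -> [26]
enqueue(13) -> [26, 13]
enqueue(24) -> [26, 13, 24]
enqueue(1) -> [26, 13, 24, 1]
enqueue(27) -> [26, 13, 24, 1, 27]
Final queue (front to back): [26, 13, 24, 1, 27]


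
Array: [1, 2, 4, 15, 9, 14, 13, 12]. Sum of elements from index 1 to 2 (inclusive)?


Prefix sums: [0, 1, 3, 7, 22, 31, 45, 58, 70]
Sum[1..2] = prefix[3] - prefix[1] = 7 - 1 = 6


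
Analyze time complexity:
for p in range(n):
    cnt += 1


Per nesting level: O(n) = O(n)
Complexity: O(n)


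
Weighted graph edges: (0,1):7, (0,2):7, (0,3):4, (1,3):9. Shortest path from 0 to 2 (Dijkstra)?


Dijkstra from 0:
Distances: {0: 0, 1: 7, 2: 7, 3: 4}
Shortest distance to 2 = 7, path = [0, 2]


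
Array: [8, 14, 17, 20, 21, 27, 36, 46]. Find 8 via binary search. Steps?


Search for 8:
[0,7] mid=3 arr[3]=20
[0,2] mid=1 arr[1]=14
[0,0] mid=0 arr[0]=8
Total: 3 comparisons


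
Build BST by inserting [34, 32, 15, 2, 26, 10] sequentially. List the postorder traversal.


Root = 34; build tree by BST insertion.
Postorder traversal: [10, 2, 26, 15, 32, 34]


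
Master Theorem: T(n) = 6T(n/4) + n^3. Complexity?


a=6, b=4, c=3. log_4(6)=1.292 < c=3. Case 3: O(n^c) = O(n^3)
Complexity: O(n^3)


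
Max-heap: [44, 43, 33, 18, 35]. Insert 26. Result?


Append 26: [44, 43, 33, 18, 35, 26]
Bubble up: no swaps needed
Result: [44, 43, 33, 18, 35, 26]


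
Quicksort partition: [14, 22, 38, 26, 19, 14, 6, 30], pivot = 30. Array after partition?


Elements <= 30 go left of pivot.
Result: [14, 22, 26, 19, 14, 6, 30, 38], pivot at index 6


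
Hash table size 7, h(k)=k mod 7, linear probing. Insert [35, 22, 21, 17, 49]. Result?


Insertions: 35->slot 0; 22->slot 1; 21->slot 2; 17->slot 3; 49->slot 4
Table: [35, 22, 21, 17, 49, None, None]


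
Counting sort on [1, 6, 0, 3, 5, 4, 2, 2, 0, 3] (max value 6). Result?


Count array: [2, 1, 2, 2, 1, 1, 1]
Reconstruct: [0, 0, 1, 2, 2, 3, 3, 4, 5, 6]


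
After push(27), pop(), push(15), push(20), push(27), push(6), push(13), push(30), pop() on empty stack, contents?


push(27) -> [27]
pop() returns 27 -> []
push(15) -> [15]
push(20) -> [15, 20]
push(27) -> [15, 20, 27]
push(6) -> [15, 20, 27, 6]
push(13) -> [15, 20, 27, 6, 13]
push(30) -> [15, 20, 27, 6, 13, 30]
pop() returns 30 -> [15, 20, 27, 6, 13]
Final stack (bottom to top): [15, 20, 27, 6, 13]


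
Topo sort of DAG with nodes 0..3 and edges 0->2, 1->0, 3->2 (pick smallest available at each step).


Kahn's algorithm, process smallest node first
Order: [1, 0, 3, 2]


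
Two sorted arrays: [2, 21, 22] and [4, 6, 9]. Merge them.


Compare heads, take smaller each step.
Merged: [2, 4, 6, 9, 21, 22]


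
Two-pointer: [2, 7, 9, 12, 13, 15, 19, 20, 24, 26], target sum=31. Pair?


Two pointers: lo=0, hi=9
Found pair: (7, 24) summing to 31


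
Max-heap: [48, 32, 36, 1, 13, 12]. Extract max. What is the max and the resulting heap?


Max = 48
Replace root with last, heapify down
Resulting heap: [36, 32, 12, 1, 13]


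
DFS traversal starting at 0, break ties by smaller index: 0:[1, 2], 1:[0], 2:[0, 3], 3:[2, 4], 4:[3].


DFS stack-based: start with [0]
Visit order: [0, 1, 2, 3, 4]


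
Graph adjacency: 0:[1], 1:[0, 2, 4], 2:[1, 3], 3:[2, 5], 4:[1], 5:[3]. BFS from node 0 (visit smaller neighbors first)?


BFS queue: start with [0]
Visit order: [0, 1, 2, 4, 3, 5]


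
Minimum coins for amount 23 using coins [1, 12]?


dp[0]=0; dp[i]=1+min(dp[i-c] for c in coins)
...dp[18]=7, dp[19]=8, dp[20]=9, dp[21]=10, dp[22]=11, dp[23]=12
Minimum coins for 23 = 12


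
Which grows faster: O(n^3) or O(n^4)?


cubic grows slower than quartic
O(n^3) is asymptotically smaller; O(n^4) grows faster


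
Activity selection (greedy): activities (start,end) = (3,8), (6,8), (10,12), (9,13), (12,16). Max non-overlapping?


Greedy: pick earliest-ending, then skip overlaps.
Selected (3 activities): [(3, 8), (10, 12), (12, 16)]


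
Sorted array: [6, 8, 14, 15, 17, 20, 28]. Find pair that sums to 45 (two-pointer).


Two pointers: lo=0, hi=6
Found pair: (17, 28) summing to 45


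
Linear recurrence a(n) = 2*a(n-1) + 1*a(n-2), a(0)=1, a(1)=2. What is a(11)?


Build bottom-up:
...a(9)=2378, a(10)=5741, a(11)=2*5741+1*2378=13860


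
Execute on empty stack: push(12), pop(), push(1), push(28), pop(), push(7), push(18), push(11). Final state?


push(12) -> [12]
pop() returns 12 -> []
push(1) -> [1]
push(28) -> [1, 28]
pop() returns 28 -> [1]
push(7) -> [1, 7]
push(18) -> [1, 7, 18]
push(11) -> [1, 7, 18, 11]
Final stack (bottom to top): [1, 7, 18, 11]


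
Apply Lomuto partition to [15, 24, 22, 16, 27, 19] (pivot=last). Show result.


Elements <= 19 go left of pivot.
Result: [15, 16, 19, 24, 27, 22], pivot at index 2


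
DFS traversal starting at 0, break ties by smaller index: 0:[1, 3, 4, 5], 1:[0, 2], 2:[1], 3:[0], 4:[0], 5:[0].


DFS stack-based: start with [0]
Visit order: [0, 1, 2, 3, 4, 5]


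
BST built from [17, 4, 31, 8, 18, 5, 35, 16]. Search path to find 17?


BST root = 17
Search for 17: compare at each node
Path: [17]


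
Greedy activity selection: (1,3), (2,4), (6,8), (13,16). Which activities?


Greedy: pick earliest-ending, then skip overlaps.
Selected (3 activities): [(1, 3), (6, 8), (13, 16)]


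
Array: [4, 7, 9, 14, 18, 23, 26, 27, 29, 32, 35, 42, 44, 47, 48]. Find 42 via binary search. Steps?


Search for 42:
[0,14] mid=7 arr[7]=27
[8,14] mid=11 arr[11]=42
Total: 2 comparisons


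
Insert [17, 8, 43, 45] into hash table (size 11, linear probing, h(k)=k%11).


Insertions: 17->slot 6; 8->slot 8; 43->slot 10; 45->slot 1
Table: [None, 45, None, None, None, None, 17, None, 8, None, 43]


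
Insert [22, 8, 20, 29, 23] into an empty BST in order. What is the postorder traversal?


Root = 22; build tree by BST insertion.
Postorder traversal: [20, 8, 23, 29, 22]


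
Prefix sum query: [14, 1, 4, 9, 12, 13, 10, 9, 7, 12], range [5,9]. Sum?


Prefix sums: [0, 14, 15, 19, 28, 40, 53, 63, 72, 79, 91]
Sum[5..9] = prefix[10] - prefix[5] = 91 - 40 = 51


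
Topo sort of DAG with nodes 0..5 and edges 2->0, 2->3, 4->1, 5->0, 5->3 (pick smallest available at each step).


Kahn's algorithm, process smallest node first
Order: [2, 4, 1, 5, 0, 3]


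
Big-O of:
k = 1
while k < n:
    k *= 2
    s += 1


Per nesting level: O(log n) = O(log n)
Complexity: O(log n)


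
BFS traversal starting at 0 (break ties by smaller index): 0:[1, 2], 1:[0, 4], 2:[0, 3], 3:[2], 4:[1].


BFS queue: start with [0]
Visit order: [0, 1, 2, 4, 3]


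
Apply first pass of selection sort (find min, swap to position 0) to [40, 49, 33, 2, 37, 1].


After one pass: [1, 49, 33, 2, 37, 40]


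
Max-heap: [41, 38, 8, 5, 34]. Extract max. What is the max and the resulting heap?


Max = 41
Replace root with last, heapify down
Resulting heap: [38, 34, 8, 5]


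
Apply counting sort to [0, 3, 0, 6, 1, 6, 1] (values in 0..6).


Count array: [2, 2, 0, 1, 0, 0, 2]
Reconstruct: [0, 0, 1, 1, 3, 6, 6]


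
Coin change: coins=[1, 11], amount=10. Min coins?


dp[0]=0; dp[i]=1+min(dp[i-c] for c in coins)
...dp[5]=5, dp[6]=6, dp[7]=7, dp[8]=8, dp[9]=9, dp[10]=10
Minimum coins for 10 = 10


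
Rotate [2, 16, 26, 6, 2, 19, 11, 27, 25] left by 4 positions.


Left rotate by 4: [2, 19, 11, 27, 25, 2, 16, 26, 6]


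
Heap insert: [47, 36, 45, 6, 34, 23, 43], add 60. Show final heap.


Append 60: [47, 36, 45, 6, 34, 23, 43, 60]
Bubble up: swap idx 7(60) with idx 3(6); swap idx 3(60) with idx 1(36); swap idx 1(60) with idx 0(47)
Result: [60, 47, 45, 36, 34, 23, 43, 6]


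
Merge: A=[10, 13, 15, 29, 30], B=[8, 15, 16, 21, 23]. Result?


Compare heads, take smaller each step.
Merged: [8, 10, 13, 15, 15, 16, 21, 23, 29, 30]


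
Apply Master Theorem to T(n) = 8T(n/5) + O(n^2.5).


a=8, b=5, c=2.5. log_5(8)=1.292 < c=2.5. Case 3: O(n^c) = O(n^2.500)
Complexity: O(n^2.500)


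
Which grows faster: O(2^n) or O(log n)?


logarithmic grows slower than exponential
O(log n) is asymptotically smaller; O(2^n) grows faster


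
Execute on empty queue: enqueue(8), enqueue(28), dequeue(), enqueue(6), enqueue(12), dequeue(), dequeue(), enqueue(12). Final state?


enqueue(8) -> [8]
enqueue(28) -> [8, 28]
dequeue() returns 8 -> [28]
enqueue(6) -> [28, 6]
enqueue(12) -> [28, 6, 12]
dequeue() returns 28 -> [6, 12]
dequeue() returns 6 -> [12]
enqueue(12) -> [12, 12]
Final queue (front to back): [12, 12]


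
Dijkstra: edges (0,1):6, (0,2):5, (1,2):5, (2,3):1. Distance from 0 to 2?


Dijkstra from 0:
Distances: {0: 0, 1: 6, 2: 5, 3: 6}
Shortest distance to 2 = 5, path = [0, 2]


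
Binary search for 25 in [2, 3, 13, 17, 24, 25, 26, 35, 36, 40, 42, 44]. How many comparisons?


Search for 25:
[0,11] mid=5 arr[5]=25
Total: 1 comparisons


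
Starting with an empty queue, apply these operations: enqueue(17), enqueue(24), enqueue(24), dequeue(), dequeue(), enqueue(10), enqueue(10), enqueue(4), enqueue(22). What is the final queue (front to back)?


enqueue(17) -> [17]
enqueue(24) -> [17, 24]
enqueue(24) -> [17, 24, 24]
dequeue() returns 17 -> [24, 24]
dequeue() returns 24 -> [24]
enqueue(10) -> [24, 10]
enqueue(10) -> [24, 10, 10]
enqueue(4) -> [24, 10, 10, 4]
enqueue(22) -> [24, 10, 10, 4, 22]
Final queue (front to back): [24, 10, 10, 4, 22]


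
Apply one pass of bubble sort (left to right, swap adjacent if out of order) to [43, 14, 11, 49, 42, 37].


After one pass: [14, 11, 43, 42, 37, 49]


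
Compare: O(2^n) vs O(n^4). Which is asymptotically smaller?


quartic grows slower than exponential
O(n^4) is asymptotically smaller; O(2^n) grows faster


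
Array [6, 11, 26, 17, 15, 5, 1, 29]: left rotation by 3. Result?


Left rotate by 3: [17, 15, 5, 1, 29, 6, 11, 26]


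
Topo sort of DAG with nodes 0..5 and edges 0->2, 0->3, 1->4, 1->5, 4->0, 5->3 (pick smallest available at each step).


Kahn's algorithm, process smallest node first
Order: [1, 4, 0, 2, 5, 3]


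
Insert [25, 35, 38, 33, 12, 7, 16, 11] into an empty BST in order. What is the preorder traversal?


Root = 25; build tree by BST insertion.
Preorder traversal: [25, 12, 7, 11, 16, 35, 33, 38]


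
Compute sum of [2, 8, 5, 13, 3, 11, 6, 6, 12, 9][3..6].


Prefix sums: [0, 2, 10, 15, 28, 31, 42, 48, 54, 66, 75]
Sum[3..6] = prefix[7] - prefix[3] = 48 - 15 = 33


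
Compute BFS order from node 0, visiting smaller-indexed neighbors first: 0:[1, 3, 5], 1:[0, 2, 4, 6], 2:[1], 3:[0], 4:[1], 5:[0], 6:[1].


BFS queue: start with [0]
Visit order: [0, 1, 3, 5, 2, 4, 6]


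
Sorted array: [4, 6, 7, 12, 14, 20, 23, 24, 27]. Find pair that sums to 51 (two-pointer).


Two pointers: lo=0, hi=8
Found pair: (24, 27) summing to 51


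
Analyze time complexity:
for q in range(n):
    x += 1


Per nesting level: O(n) = O(n)
Complexity: O(n)


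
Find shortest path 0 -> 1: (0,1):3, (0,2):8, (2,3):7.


Dijkstra from 0:
Distances: {0: 0, 1: 3, 2: 8, 3: 15}
Shortest distance to 1 = 3, path = [0, 1]


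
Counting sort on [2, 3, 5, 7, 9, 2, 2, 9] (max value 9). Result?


Count array: [0, 0, 3, 1, 0, 1, 0, 1, 0, 2]
Reconstruct: [2, 2, 2, 3, 5, 7, 9, 9]


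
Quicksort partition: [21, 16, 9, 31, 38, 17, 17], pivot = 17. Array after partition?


Elements <= 17 go left of pivot.
Result: [16, 9, 17, 17, 38, 21, 31], pivot at index 3


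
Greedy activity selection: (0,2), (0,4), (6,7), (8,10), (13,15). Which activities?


Greedy: pick earliest-ending, then skip overlaps.
Selected (4 activities): [(0, 2), (6, 7), (8, 10), (13, 15)]


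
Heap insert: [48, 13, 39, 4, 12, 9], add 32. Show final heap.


Append 32: [48, 13, 39, 4, 12, 9, 32]
Bubble up: no swaps needed
Result: [48, 13, 39, 4, 12, 9, 32]


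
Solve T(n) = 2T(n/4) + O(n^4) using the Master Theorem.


a=2, b=4, c=4. log_4(2)=0.5 < c=4. Case 3: O(n^c) = O(n^4)
Complexity: O(n^4)


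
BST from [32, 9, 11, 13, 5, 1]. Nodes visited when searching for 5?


BST root = 32
Search for 5: compare at each node
Path: [32, 9, 5]


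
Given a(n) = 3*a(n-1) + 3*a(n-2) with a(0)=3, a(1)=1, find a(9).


Build bottom-up:
...a(7)=8289, a(8)=31428, a(9)=3*31428+3*8289=119151


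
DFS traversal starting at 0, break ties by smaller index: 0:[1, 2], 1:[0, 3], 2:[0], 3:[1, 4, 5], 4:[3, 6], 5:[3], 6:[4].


DFS stack-based: start with [0]
Visit order: [0, 1, 3, 4, 6, 5, 2]


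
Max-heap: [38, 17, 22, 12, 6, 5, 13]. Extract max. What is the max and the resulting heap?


Max = 38
Replace root with last, heapify down
Resulting heap: [22, 17, 13, 12, 6, 5]


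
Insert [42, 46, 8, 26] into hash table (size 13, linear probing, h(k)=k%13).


Insertions: 42->slot 3; 46->slot 7; 8->slot 8; 26->slot 0
Table: [26, None, None, 42, None, None, None, 46, 8, None, None, None, None]


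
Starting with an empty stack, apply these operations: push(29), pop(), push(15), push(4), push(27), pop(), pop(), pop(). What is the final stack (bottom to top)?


push(29) -> [29]
pop() returns 29 -> []
push(15) -> [15]
push(4) -> [15, 4]
push(27) -> [15, 4, 27]
pop() returns 27 -> [15, 4]
pop() returns 4 -> [15]
pop() returns 15 -> []
Final stack (bottom to top): []


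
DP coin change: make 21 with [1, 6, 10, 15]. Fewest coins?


dp[0]=0; dp[i]=1+min(dp[i-c] for c in coins)
...dp[16]=2, dp[17]=3, dp[18]=3, dp[19]=4, dp[20]=2, dp[21]=2
Minimum coins for 21 = 2


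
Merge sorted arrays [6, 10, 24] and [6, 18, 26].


Compare heads, take smaller each step.
Merged: [6, 6, 10, 18, 24, 26]


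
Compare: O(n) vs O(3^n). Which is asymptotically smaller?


linear grows slower than exponential (base 3)
O(n) is asymptotically smaller; O(3^n) grows faster


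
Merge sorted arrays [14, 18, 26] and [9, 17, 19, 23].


Compare heads, take smaller each step.
Merged: [9, 14, 17, 18, 19, 23, 26]


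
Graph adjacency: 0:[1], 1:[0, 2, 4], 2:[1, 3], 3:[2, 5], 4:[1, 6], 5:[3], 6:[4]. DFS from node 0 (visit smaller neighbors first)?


DFS stack-based: start with [0]
Visit order: [0, 1, 2, 3, 5, 4, 6]


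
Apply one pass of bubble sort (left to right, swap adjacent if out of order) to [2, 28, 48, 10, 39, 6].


After one pass: [2, 28, 10, 39, 6, 48]


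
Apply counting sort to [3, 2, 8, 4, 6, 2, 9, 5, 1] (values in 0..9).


Count array: [0, 1, 2, 1, 1, 1, 1, 0, 1, 1]
Reconstruct: [1, 2, 2, 3, 4, 5, 6, 8, 9]


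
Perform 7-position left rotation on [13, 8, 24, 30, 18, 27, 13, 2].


Left rotate by 7: [2, 13, 8, 24, 30, 18, 27, 13]


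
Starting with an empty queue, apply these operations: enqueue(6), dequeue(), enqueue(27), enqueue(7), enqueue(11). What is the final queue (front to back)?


enqueue(6) -> [6]
dequeue() returns 6 -> []
enqueue(27) -> [27]
enqueue(7) -> [27, 7]
enqueue(11) -> [27, 7, 11]
Final queue (front to back): [27, 7, 11]


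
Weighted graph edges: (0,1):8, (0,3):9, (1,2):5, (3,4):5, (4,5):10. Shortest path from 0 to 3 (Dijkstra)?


Dijkstra from 0:
Distances: {0: 0, 1: 8, 2: 13, 3: 9, 4: 14, 5: 24}
Shortest distance to 3 = 9, path = [0, 3]


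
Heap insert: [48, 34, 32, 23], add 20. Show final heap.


Append 20: [48, 34, 32, 23, 20]
Bubble up: no swaps needed
Result: [48, 34, 32, 23, 20]


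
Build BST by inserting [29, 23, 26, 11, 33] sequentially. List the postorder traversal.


Root = 29; build tree by BST insertion.
Postorder traversal: [11, 26, 23, 33, 29]


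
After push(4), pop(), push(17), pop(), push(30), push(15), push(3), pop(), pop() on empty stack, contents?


push(4) -> [4]
pop() returns 4 -> []
push(17) -> [17]
pop() returns 17 -> []
push(30) -> [30]
push(15) -> [30, 15]
push(3) -> [30, 15, 3]
pop() returns 3 -> [30, 15]
pop() returns 15 -> [30]
Final stack (bottom to top): [30]


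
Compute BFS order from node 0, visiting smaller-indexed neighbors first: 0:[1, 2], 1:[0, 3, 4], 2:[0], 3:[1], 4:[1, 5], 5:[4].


BFS queue: start with [0]
Visit order: [0, 1, 2, 3, 4, 5]


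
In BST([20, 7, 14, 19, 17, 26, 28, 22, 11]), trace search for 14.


BST root = 20
Search for 14: compare at each node
Path: [20, 7, 14]


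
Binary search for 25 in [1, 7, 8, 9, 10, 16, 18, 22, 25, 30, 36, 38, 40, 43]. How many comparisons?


Search for 25:
[0,13] mid=6 arr[6]=18
[7,13] mid=10 arr[10]=36
[7,9] mid=8 arr[8]=25
Total: 3 comparisons


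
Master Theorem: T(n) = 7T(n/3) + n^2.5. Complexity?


a=7, b=3, c=2.5. log_3(7)=1.771 < c=2.5. Case 3: O(n^c) = O(n^2.500)
Complexity: O(n^2.500)


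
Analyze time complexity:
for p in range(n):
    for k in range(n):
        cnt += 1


Per nesting level: O(n) * O(n) = O(n^2)
Complexity: O(n^2)


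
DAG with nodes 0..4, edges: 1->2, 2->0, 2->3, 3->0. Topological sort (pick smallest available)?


Kahn's algorithm, process smallest node first
Order: [1, 2, 3, 0, 4]


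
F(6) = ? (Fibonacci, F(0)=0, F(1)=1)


F(n)=F(n-1)+F(n-2)
...F(4)=3, F(5)=5, F(6)=8


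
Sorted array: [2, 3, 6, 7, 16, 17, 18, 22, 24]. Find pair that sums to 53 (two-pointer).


Two pointers: lo=0, hi=8
No pair sums to 53


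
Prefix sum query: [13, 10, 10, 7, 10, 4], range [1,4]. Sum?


Prefix sums: [0, 13, 23, 33, 40, 50, 54]
Sum[1..4] = prefix[5] - prefix[1] = 50 - 13 = 37


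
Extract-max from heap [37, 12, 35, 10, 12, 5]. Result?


Max = 37
Replace root with last, heapify down
Resulting heap: [35, 12, 5, 10, 12]


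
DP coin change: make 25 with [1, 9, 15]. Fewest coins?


dp[0]=0; dp[i]=1+min(dp[i-c] for c in coins)
...dp[20]=4, dp[21]=5, dp[22]=6, dp[23]=7, dp[24]=2, dp[25]=3
Minimum coins for 25 = 3


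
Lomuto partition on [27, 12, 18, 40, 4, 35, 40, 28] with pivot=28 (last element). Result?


Elements <= 28 go left of pivot.
Result: [27, 12, 18, 4, 28, 35, 40, 40], pivot at index 4


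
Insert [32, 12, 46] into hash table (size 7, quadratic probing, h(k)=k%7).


Insertions: 32->slot 4; 12->slot 5; 46->slot 1
Table: [None, 46, None, None, 32, 12, None]


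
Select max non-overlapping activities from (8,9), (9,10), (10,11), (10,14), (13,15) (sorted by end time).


Greedy: pick earliest-ending, then skip overlaps.
Selected (4 activities): [(8, 9), (9, 10), (10, 11), (13, 15)]


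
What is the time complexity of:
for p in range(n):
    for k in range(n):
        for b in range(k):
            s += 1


Per nesting level: O(n) * O(n) * O(n) [triangular over k] = O(n^3)
Complexity: O(n^3)


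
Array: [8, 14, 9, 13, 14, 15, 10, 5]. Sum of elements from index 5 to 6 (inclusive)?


Prefix sums: [0, 8, 22, 31, 44, 58, 73, 83, 88]
Sum[5..6] = prefix[7] - prefix[5] = 83 - 58 = 25


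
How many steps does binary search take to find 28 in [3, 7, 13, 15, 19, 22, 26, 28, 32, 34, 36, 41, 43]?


Search for 28:
[0,12] mid=6 arr[6]=26
[7,12] mid=9 arr[9]=34
[7,8] mid=7 arr[7]=28
Total: 3 comparisons


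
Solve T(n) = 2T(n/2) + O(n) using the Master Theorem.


a=2, b=2, c=1. log_2(2)=1 = c=1. Case 2: O(n^c log n) = O(n log n)
Complexity: O(n log n)


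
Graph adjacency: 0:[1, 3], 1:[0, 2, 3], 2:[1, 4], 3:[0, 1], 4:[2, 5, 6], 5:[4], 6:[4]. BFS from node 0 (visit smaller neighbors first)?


BFS queue: start with [0]
Visit order: [0, 1, 3, 2, 4, 5, 6]


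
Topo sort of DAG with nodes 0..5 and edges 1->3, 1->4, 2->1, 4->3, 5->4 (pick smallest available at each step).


Kahn's algorithm, process smallest node first
Order: [0, 2, 1, 5, 4, 3]


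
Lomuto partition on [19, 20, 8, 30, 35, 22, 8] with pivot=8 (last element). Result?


Elements <= 8 go left of pivot.
Result: [8, 8, 19, 30, 35, 22, 20], pivot at index 1


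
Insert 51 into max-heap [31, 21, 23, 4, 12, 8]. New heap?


Append 51: [31, 21, 23, 4, 12, 8, 51]
Bubble up: swap idx 6(51) with idx 2(23); swap idx 2(51) with idx 0(31)
Result: [51, 21, 31, 4, 12, 8, 23]


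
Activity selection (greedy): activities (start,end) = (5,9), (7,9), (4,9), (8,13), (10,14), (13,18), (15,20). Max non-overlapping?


Greedy: pick earliest-ending, then skip overlaps.
Selected (3 activities): [(5, 9), (10, 14), (15, 20)]


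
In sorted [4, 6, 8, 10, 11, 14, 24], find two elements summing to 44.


Two pointers: lo=0, hi=6
No pair sums to 44


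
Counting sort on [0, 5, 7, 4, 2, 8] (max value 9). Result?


Count array: [1, 0, 1, 0, 1, 1, 0, 1, 1, 0]
Reconstruct: [0, 2, 4, 5, 7, 8]


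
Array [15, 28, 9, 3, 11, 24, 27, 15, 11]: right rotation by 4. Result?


Right rotate by 4: [24, 27, 15, 11, 15, 28, 9, 3, 11]


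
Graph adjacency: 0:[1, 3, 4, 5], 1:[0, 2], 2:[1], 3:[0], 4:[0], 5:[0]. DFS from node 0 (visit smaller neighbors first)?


DFS stack-based: start with [0]
Visit order: [0, 1, 2, 3, 4, 5]


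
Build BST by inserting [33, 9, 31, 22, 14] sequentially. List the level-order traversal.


Root = 33; build tree by BST insertion.
Level-Order traversal: [33, 9, 31, 22, 14]


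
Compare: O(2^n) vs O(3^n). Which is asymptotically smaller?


exponential grows slower than exponential (base 3)
O(2^n) is asymptotically smaller; O(3^n) grows faster


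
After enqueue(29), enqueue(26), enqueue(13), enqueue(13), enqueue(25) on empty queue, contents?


enqueue(29) -> [29]
enqueue(26) -> [29, 26]
enqueue(13) -> [29, 26, 13]
enqueue(13) -> [29, 26, 13, 13]
enqueue(25) -> [29, 26, 13, 13, 25]
Final queue (front to back): [29, 26, 13, 13, 25]


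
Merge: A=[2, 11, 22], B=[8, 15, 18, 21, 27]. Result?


Compare heads, take smaller each step.
Merged: [2, 8, 11, 15, 18, 21, 22, 27]


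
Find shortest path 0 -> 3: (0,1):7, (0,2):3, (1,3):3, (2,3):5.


Dijkstra from 0:
Distances: {0: 0, 1: 7, 2: 3, 3: 8}
Shortest distance to 3 = 8, path = [0, 2, 3]


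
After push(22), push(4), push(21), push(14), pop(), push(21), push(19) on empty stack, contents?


push(22) -> [22]
push(4) -> [22, 4]
push(21) -> [22, 4, 21]
push(14) -> [22, 4, 21, 14]
pop() returns 14 -> [22, 4, 21]
push(21) -> [22, 4, 21, 21]
push(19) -> [22, 4, 21, 21, 19]
Final stack (bottom to top): [22, 4, 21, 21, 19]


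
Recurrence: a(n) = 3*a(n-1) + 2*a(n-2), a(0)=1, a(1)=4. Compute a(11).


Build bottom-up:
...a(9)=102010, a(10)=363314, a(11)=3*363314+2*102010=1293962


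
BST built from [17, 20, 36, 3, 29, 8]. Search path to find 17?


BST root = 17
Search for 17: compare at each node
Path: [17]


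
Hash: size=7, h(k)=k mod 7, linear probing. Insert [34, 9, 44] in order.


Insertions: 34->slot 6; 9->slot 2; 44->slot 3
Table: [None, None, 9, 44, None, None, 34]


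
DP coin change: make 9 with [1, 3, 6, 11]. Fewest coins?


dp[0]=0; dp[i]=1+min(dp[i-c] for c in coins)
...dp[4]=2, dp[5]=3, dp[6]=1, dp[7]=2, dp[8]=3, dp[9]=2
Minimum coins for 9 = 2


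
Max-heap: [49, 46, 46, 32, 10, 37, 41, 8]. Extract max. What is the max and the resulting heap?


Max = 49
Replace root with last, heapify down
Resulting heap: [46, 32, 46, 8, 10, 37, 41]


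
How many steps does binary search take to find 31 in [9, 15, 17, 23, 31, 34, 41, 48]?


Search for 31:
[0,7] mid=3 arr[3]=23
[4,7] mid=5 arr[5]=34
[4,4] mid=4 arr[4]=31
Total: 3 comparisons


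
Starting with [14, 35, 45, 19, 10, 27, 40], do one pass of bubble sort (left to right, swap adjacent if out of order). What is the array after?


After one pass: [14, 35, 19, 10, 27, 40, 45]


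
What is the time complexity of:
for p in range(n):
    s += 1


Per nesting level: O(n) = O(n)
Complexity: O(n)


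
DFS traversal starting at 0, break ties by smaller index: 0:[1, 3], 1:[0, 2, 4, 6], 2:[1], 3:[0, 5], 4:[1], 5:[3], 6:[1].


DFS stack-based: start with [0]
Visit order: [0, 1, 2, 4, 6, 3, 5]


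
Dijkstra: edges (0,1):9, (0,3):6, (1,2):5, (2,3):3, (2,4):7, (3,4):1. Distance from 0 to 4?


Dijkstra from 0:
Distances: {0: 0, 1: 9, 2: 9, 3: 6, 4: 7}
Shortest distance to 4 = 7, path = [0, 3, 4]


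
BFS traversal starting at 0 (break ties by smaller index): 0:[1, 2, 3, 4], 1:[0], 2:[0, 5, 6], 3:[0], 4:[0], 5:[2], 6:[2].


BFS queue: start with [0]
Visit order: [0, 1, 2, 3, 4, 5, 6]


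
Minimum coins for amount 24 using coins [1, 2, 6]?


dp[0]=0; dp[i]=1+min(dp[i-c] for c in coins)
...dp[19]=4, dp[20]=4, dp[21]=5, dp[22]=5, dp[23]=6, dp[24]=4
Minimum coins for 24 = 4


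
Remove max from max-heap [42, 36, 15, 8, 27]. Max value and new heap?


Max = 42
Replace root with last, heapify down
Resulting heap: [36, 27, 15, 8]


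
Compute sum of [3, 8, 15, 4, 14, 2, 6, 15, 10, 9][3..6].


Prefix sums: [0, 3, 11, 26, 30, 44, 46, 52, 67, 77, 86]
Sum[3..6] = prefix[7] - prefix[3] = 52 - 26 = 26


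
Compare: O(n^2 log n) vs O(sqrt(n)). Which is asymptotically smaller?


sublinear grows slower than n^2 log n
O(sqrt(n)) is asymptotically smaller; O(n^2 log n) grows faster
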